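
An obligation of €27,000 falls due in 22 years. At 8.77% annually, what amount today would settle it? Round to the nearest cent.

€4,247.79

Discount factor = (1+0.0877)^(−22) = 0.157326; PV = 27,000 × 0.157326 = 4,247.7890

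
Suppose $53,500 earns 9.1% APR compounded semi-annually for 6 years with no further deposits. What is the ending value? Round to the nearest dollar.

$91,252

With 2 periods per year: i = 0.0455, n = 12.
53,500 × (1+0.0455)^12 = 53,500 × 1.705644 = 91,251.9656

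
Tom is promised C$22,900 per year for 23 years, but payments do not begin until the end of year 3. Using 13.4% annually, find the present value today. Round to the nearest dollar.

Value one period before first payment (t=2): 22900 × [1 − (1+0.134)^(−23)] / 0.134 = 22900 × 7.048882 = 161,419.4051
PV₀ = 161,419.4051 / (1+0.134)^2 = 161,419.4051 / 1.285956 = 125,524.8275

C$125,525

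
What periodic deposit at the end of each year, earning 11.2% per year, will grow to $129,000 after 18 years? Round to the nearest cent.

$2,508.74

FV-annuity factor = 51.420160; PMT = 129000 / 51.420160 = 2,508.7436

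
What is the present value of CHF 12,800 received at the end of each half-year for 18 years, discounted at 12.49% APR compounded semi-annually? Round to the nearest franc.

CHF 181,813

With 2 periods per year: i = 0.06245, n = 36.
Annuity factor a(36|0.06245) = 14.204131; PV = 12800 × 14.204131 = 181,812.8784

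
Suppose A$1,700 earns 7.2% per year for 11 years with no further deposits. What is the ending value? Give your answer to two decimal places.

1,700 × (1+0.072)^11 = 1,700 × 2.148536 = 3,652.5112

A$3,652.51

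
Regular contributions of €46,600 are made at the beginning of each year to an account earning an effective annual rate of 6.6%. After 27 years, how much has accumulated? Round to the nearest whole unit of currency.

FV = PMT · [(1+i)^n − 1] / i × (1+i) = 46600 · 74.559034 = 3,474,450.9812
Payments are at the start of each period, so multiply by (1+i).

€3,474,451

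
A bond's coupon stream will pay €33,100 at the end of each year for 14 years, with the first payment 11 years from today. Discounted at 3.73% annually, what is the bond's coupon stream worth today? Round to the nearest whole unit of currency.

€246,804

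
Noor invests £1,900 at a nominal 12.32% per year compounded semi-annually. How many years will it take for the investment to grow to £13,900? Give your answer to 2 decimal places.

16.65 years

Periodic rate i = 0.1232/2 = 0.0616.
(1+i)^n = 13900/1900 = 7.31579, so n = ln 7.31579 / ln 1.0616 = 33.2909 half-years
= 33.2909/2 years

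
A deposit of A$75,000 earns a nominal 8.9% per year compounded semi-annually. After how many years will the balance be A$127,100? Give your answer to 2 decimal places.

6.06 years

Periodic rate i = 0.089/2 = 0.0445.
n = ln(127100/75000) / ln(1+0.0445) = ln(1.69467) / 0.043538 = 12.1154 half-years
= 12.1154/2 years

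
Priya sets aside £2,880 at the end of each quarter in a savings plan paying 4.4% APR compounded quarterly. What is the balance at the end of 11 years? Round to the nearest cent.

Periodic rate i = 0.044/4 = 0.011; n = 11 × 4 = 44 periods.
FV = 2880 × [(1+0.011)^44 − 1] / 0.011 = 2880 × 56.206317 = 161,874.1935

£161,874.19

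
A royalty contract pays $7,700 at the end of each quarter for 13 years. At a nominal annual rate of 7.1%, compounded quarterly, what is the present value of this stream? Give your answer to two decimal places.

$260,040.90

i = 0.071/4 = 0.01775 per quarter; n = 13·4 = 52.
PV = PMT · [1 − (1+i)^(−n)] / i = 7700 · 33.771546 = 260,040.9023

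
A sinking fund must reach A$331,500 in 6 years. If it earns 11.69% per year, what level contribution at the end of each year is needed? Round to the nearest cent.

PMT = 331500 / ( [(1+0.1169)^6 − 1] / 0.1169 ) = 331500 / 8.051917 = 41,170.3192

A$41,170.32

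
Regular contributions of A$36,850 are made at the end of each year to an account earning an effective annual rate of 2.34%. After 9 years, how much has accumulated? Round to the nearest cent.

FV = 36850 × [(1+0.0234)^9 − 1] / 0.0234 = 36850 × 9.890048 = 364,448.2629

A$364,448.26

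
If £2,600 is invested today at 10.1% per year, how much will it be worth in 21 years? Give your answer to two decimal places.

FV = 2,600 × (1 + 0.101)^21 = 19,611.3299

£19,611.33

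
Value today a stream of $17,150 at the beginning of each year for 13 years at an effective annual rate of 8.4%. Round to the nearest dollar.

PV = PMT · [1 − (1+i)^(−n)] / i × (1+i) = 17150 · 8.382358 = 143,757.4433
(Beginning-of-period payments → annuity-due factor ×(1+i).)

$143,757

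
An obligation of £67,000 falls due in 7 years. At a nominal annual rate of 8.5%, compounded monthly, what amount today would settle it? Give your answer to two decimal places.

i = 0.085/12 = 0.00708333 per month; n = 7·12 = 84.
PV = 67,000 / (1 + 0.00708333)^84 = 67,000 / 1.809232 = 37,032.2818

£37,032.28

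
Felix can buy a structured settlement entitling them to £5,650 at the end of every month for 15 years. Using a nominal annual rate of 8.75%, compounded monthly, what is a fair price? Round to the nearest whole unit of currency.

£565,312

i = 0.0875/12 = 0.00729167 per month; n = 15·12 = 180.
PV = 5650 × [1 − (1+0.00729167)^(−180)] / 0.00729167 = 5650 × 100.055165 = 565,311.6842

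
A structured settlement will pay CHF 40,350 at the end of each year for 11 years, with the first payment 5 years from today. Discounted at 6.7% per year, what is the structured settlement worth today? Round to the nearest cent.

CHF 236,965.84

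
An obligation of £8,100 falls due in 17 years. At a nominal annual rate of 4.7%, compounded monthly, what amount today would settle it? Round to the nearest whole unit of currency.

i = 0.047/12 = 0.00391667 per month; n = 17·12 = 204.
PV = 8,100 / (1 + 0.00391667)^204 = 8,100 / 2.219849 = 3,648.8961

£3,649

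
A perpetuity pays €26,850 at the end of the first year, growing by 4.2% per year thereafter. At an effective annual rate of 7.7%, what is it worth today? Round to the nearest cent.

€767,142.86

PV = PMT / (i − g) = 26850 / (0.077 − 0.042) = 26850 / 0.035000 = 767,142.8571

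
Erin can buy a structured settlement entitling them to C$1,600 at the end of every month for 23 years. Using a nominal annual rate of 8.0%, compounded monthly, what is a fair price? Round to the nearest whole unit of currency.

C$201,650

With 12 periods per year: i = 0.00666667, n = 276.
PV = 1600 × [1 − (1+0.00666667)^(−276)] / 0.00666667 = 1600 × 126.031475 = 201,650.3603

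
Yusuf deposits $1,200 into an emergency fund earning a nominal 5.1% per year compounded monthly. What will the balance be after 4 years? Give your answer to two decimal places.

i = 0.051/12 = 0.00425 per month; n = 4·12 = 48.
1,200 × (1+0.00425)^48 = 1,200 × 1.225768 = 1,470.9218

$1,470.92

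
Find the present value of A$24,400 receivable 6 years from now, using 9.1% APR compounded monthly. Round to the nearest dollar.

Periodic rate i = 0.091/12 = 0.00758333; n = 6 × 12 = 72 periods.
PV = FV·(1+i)^(−n) = 24,400 × 0.580457 = 14,163.1423

A$14,163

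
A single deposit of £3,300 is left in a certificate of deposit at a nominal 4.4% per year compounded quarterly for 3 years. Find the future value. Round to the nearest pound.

With 4 periods per year: i = 0.011, n = 12.
3,300 × (1+0.011)^12 = 3,300 × 1.140286 = 3,762.9444

£3,763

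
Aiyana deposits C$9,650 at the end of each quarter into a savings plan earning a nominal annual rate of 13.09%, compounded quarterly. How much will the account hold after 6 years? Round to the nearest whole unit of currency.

Periodic rate i = 0.1309/4 = 0.032725; n = 6 × 4 = 24 periods.
FV = PMT · [(1+i)^n − 1] / i = 9650 · 35.626308 = 343,793.8706

C$343,794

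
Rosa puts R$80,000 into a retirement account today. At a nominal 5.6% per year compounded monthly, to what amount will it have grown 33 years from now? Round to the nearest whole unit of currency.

R$505,591

i = 0.056/12 = 0.00466667 per month; n = 33·12 = 396.
FV = 80,000 × (1 + 0.00466667)^396 = 505,590.9803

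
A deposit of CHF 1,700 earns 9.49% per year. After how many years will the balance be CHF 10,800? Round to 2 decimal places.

n = ln(10800/1700) / ln(1+0.0949) = ln(6.35294) / 0.090663 = 20.3933 years

20.39 years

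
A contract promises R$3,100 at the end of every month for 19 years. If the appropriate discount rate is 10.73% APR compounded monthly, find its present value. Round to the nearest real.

With 12 periods per year: i = 0.00894167, n = 228.
PV = 3100 × [1 − (1+0.00894167)^(−228)] / 0.00894167 = 3100 × 97.142639 = 301,142.1804

R$301,142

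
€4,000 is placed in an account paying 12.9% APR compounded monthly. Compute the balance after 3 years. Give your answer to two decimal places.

i = 0.129/12 = 0.01075 per month; n = 3·12 = 36.
FV = PV·(1+i)^n = 4,000 × 1.469518 = 5,878.0732

€5,878.07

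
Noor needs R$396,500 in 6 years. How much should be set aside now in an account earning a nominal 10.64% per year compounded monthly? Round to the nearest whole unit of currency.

R$209,996

i = 0.1064/12 = 0.00886667 per month; n = 6·12 = 72.
PV = 396,500 / (1 + 0.00886667)^72 = 396,500 / 1.888129 = 209,996.2475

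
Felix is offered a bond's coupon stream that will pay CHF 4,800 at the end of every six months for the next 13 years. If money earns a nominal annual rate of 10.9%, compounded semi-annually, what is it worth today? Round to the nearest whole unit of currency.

CHF 65,910

With 2 periods per year: i = 0.0545, n = 26.
Annuity factor a(26|0.0545) = 13.731279; PV = 4800 × 13.731279 = 65,910.1392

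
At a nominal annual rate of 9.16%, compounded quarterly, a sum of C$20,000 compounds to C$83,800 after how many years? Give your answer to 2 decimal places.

Periodic rate i = 0.0916/4 = 0.0229.
n = ln(83800/20000) / ln(1+0.0229) = ln(4.19000) / 0.022642 = 63.2770 quarters
= 63.2770/4 years

15.82 years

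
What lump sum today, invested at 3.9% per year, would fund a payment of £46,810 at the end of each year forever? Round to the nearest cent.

£1,200,256.41

PV = PMT / i = 46810 / 0.039 = 1,200,256.4103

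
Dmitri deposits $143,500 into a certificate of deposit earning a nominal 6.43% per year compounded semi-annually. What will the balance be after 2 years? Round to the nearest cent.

$162,863.28

i = 0.0643/2 = 0.03215 per half-year; n = 2·2 = 4.
143,500 × (1+0.03215)^4 = 143,500 × 1.134936 = 162,863.2769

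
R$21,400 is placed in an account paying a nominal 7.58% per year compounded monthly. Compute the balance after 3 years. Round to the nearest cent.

R$26,844.90

i = 0.0758/12 = 0.00631667 per month; n = 3·12 = 36.
FV = PV·(1+i)^n = 21,400 × 1.254434 = 26,844.8965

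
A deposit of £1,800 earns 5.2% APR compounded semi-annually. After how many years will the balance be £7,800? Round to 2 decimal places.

28.56 years

Periodic rate i = 0.052/2 = 0.026.
n = ln(7800/1800) / ln(1+0.026) = ln(4.33333) / 0.025668 = 57.1276 half-years
= 57.1276/2 years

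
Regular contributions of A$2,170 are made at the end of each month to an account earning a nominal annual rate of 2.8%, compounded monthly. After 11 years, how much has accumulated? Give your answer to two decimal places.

A$334,997.99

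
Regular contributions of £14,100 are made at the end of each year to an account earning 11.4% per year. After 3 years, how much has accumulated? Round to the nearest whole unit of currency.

FV = 14100 × [(1+0.114)^3 − 1] / 0.114 = 14100 × 3.354996 = 47,305.4436

£47,305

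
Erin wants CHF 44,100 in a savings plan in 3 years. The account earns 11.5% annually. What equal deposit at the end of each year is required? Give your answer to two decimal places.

PMT = 44100 / ( [(1+0.115)^3 − 1] / 0.115 ) = 44100 / 3.358225 = 13,131.9373

CHF 13,131.94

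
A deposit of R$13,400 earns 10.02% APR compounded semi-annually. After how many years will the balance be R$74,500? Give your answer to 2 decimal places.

17.55 years

Periodic rate i = 0.1002/2 = 0.0501.
n = ln(74500/13400) / ln(1+0.0501) = ln(5.55970) / 0.048885 = 35.0932 half-years
= 35.0932/2 years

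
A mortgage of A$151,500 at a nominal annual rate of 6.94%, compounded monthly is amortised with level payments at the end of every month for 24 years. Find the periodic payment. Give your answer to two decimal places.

A$1,081.68

Periodic rate i = 0.0694/12 = 0.00578333; n = 24 × 12 = 288 periods.
Annuity-PV factor = 140.059967; PMT = 151500 / 140.059967 = 1,081.6795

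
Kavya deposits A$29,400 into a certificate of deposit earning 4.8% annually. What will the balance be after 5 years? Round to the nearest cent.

A$37,166.68

29,400 × (1+0.048)^5 = 29,400 × 1.264173 = 37,166.6779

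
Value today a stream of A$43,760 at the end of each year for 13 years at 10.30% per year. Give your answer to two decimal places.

PV = 43760 × [1 − (1+0.103)^(−13)] / 0.103 = 43760 × 6.994292 = 306,070.2374

A$306,070.24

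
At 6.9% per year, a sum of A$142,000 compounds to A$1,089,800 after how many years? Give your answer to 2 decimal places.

(1+i)^n = 1.0898e+06/142000 = 7.67465, so n = ln 7.67465 / ln 1.069 = 30.5427 years

30.54 years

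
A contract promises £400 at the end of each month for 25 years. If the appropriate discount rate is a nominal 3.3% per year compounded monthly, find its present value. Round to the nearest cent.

i = 0.033/12 = 0.00275 per month; n = 25·12 = 300.
PV = 400 × [1 − (1+0.00275)^(−300)] / 0.00275 = 400 × 204.097641 = 81,639.0565

£81,639.06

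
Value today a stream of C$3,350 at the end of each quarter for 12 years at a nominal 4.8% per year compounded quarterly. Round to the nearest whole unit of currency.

C$121,696

With 4 periods per year: i = 0.012, n = 48.
Annuity factor a(48|0.012) = 36.327241; PV = 3350 × 36.327241 = 121,696.2557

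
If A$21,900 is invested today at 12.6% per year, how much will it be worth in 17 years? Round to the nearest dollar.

A$164,663

FV = 21,900 × (1 + 0.126)^17 = 164,663.2768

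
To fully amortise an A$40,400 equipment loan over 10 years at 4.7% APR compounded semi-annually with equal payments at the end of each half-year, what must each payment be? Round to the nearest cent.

i = 0.047/2 = 0.0235 per half-year; n = 10·2 = 20.
PMT = 40400 / ( [1 − (1+0.0235)^(−20)] / 0.0235 ) = 40400 / 15.812342 = 2,554.9662

A$2,554.97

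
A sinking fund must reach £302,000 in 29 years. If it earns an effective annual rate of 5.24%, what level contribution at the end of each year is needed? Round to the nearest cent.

FV-annuity factor = 64.845225; PMT = 302000 / 64.845225 = 4,657.2434

£4,657.24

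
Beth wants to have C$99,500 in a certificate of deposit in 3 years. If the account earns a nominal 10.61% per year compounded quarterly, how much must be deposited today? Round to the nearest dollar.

With 4 periods per year: i = 0.026525, n = 12.
Discount factor = (1+0.026525)^(−12) = 0.730408; PV = 99,500 × 0.730408 = 72,675.6146

C$72,676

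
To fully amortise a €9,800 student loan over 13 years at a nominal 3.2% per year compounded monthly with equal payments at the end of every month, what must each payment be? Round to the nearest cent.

€76.87

With 12 periods per year: i = 0.00266667, n = 156.
Annuity-PV factor = 127.482891; PMT = 9800 / 127.482891 = 76.8731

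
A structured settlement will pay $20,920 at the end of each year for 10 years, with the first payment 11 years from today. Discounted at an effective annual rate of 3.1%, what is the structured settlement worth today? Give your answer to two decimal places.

$130,834.04

Value one period before first payment (t=10): 20920 × [1 − (1+0.031)^(−10)] / 0.031 = 20920 × 8.486835 = 177,544.5790
PV₀ = 177,544.5790 / (1+0.031)^10 = 177,544.5790 / 1.357021 = 130,834.0434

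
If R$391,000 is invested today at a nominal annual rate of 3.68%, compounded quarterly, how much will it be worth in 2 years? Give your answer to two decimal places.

R$420,721.49

i = 0.0368/4 = 0.0092 per quarter; n = 2·4 = 8.
FV = PV·(1+i)^n = 391,000 × 1.076014 = 420,721.4864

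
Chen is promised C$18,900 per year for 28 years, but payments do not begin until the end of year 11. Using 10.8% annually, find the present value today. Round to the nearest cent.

Value one period before first payment (t=10): 18900 × [1 − (1+0.108)^(−28)] / 0.108 = 18900 × 8.735100 = 165,093.3970
PV₀ = 165,093.3970 / (1+0.108)^10 = 165,093.3970 / 2.788673 = 59,201.4167

C$59,201.42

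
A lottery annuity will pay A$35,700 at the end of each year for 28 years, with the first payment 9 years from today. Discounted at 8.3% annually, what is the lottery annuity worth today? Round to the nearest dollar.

A$202,904

PV at t=8 (ordinary 28-year annuity): 35700 × a(28|0.083) = 35700 × 10.756007 = 383,989.4321
Discount back 8 years: 383,989.4321 × (1+0.083)^(−8) = 383,989.4321 × 0.528412 = 202,904.4721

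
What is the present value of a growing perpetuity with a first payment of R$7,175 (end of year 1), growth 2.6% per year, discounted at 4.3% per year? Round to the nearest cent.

PV = D₁/(r − g) = 7175/(0.043 − 0.026) = 422,058.8235

R$422,058.82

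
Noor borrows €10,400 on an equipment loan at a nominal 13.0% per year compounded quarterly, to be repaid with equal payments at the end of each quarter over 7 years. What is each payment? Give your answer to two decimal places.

With 4 periods per year: i = 0.0325, n = 28.
Annuity-PV factor = 18.203292; PMT = 10400 / 18.203292 = 571.3252

€571.33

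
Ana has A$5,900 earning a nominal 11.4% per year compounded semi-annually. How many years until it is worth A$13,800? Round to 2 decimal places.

7.66 years

Periodic rate i = 0.114/2 = 0.057.
n = ln(13800/5900) / ln(1+0.057) = ln(2.33898) / 0.055435 = 15.3282 half-years
= 15.3282/2 years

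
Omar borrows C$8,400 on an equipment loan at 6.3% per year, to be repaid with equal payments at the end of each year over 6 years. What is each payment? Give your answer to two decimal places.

C$1,724.38

Annuity-PV factor = 4.871314; PMT = 8400 / 4.871314 = 1,724.3807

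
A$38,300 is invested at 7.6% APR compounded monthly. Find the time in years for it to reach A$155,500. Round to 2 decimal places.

Periodic rate i = 0.076/12 = 0.00633333.
n = ln(155500/38300) / ln(1+0.00633333) = ln(4.06005) / 0.006313 = 221.9413 months
= 221.9413/12 years

18.50 years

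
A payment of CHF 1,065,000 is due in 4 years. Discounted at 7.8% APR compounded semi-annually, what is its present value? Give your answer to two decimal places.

CHF 784,197.09

i = 0.078/2 = 0.039 per half-year; n = 4·2 = 8.
PV = FV·(1+i)^(−n) = 1,065,000 × 0.736335 = 784,197.0917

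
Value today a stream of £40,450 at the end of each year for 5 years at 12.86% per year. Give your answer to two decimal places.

£142,759.34

PV = PMT · [1 − (1+i)^(−n)] / i = 40450 · 3.529279 = 142,759.3424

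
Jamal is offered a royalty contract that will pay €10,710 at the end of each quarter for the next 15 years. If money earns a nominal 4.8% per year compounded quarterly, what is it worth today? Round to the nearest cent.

€456,207.77

With 4 periods per year: i = 0.012, n = 60.
PV = PMT · [1 − (1+i)^(−n)] / i = 10710 · 42.596431 = 456,207.7741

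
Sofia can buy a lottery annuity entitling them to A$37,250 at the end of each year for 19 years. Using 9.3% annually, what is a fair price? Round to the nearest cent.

PV = 37250 × [1 − (1+0.093)^(−19)] / 0.093 = 37250 × 8.767809 = 326,600.9023

A$326,600.90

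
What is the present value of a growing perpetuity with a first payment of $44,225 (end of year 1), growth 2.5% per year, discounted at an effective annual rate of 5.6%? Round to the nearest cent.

$1,426,612.90

PV = PMT / (i − g) = 44225 / (0.056 − 0.025) = 44225 / 0.031000 = 1,426,612.9032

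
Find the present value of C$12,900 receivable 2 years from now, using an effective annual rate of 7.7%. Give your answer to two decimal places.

Discount factor = (1+0.077)^(−2) = 0.862122; PV = 12,900 × 0.862122 = 11,121.3704

C$11,121.37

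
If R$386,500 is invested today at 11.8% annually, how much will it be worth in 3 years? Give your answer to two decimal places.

386,500 × (1+0.118)^3 = 386,500 × 1.397415 = 540,100.9099

R$540,100.91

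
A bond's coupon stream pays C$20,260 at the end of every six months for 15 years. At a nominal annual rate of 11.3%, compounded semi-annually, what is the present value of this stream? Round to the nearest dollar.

C$289,639

With 2 periods per year: i = 0.0565, n = 30.
PV = 20260 × [1 − (1+0.0565)^(−30)] / 0.0565 = 20260 × 14.296079 = 289,638.5667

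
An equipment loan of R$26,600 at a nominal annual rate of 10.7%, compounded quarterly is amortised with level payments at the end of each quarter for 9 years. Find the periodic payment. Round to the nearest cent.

i = 0.107/4 = 0.02675 per quarter; n = 9·4 = 36.
Annuity-PV factor = 22.930557; PMT = 26600 / 22.930557 = 1,160.0242

R$1,160.02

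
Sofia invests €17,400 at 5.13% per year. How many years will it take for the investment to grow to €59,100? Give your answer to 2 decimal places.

24.44 years

n = ln(59100/17400) / ln(1+0.0513) = ln(3.39655) / 0.050027 = 24.4418 years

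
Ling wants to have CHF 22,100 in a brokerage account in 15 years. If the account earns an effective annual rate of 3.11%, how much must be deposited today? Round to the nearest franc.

CHF 13,960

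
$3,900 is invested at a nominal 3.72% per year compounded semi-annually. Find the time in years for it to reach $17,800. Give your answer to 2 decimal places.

41.19 years

Periodic rate i = 0.0372/2 = 0.0186.
(1+i)^n = 17800/3900 = 4.56410, so n = ln 4.56410 / ln 1.0186 = 82.3816 half-years
= 82.3816/2 years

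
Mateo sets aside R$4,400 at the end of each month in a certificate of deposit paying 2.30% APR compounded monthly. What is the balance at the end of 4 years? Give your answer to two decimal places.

R$220,998.50

Periodic rate i = 0.023/12 = 0.00191667; n = 4 × 12 = 48 periods.
Accumulation factor s(48|0.00191667) = 50.226932; FV = 4400 × 50.226932 = 220,998.5020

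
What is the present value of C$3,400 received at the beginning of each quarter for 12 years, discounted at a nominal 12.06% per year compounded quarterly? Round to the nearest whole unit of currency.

C$88,252

With 4 periods per year: i = 0.03015, n = 48.
PV = 3400 × [1 − (1+0.03015)^(−48)] / 0.03015 × (1+i) = 3400 × 25.956596 = 88,252.4273
Payments are at the start of each period, so multiply by (1+i).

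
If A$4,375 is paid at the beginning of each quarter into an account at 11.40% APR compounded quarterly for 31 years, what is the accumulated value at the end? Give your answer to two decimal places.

A$4,990,491.57

i = 0.114/4 = 0.0285 per quarter; n = 31·4 = 124.
FV = 4375 × [(1+0.0285)^124 − 1] / 0.0285 × (1+i) = 4375 × 1140.683786 = 4,990,491.5652
(annuity-due: payments at period start, so ×(1+i).)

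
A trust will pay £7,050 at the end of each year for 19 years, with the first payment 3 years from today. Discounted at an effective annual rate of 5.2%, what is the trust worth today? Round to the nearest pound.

£75,747

PV at t=2 (ordinary 19-year annuity): 7050 × a(19|0.052) = 7050 × 11.890743 = 83,829.7396
Discount back 2 years: 83,829.7396 × (1+0.052)^(−2) = 83,829.7396 × 0.903584 = 75,747.2094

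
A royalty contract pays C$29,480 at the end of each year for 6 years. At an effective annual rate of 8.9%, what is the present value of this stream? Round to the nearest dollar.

PV = PMT · [1 − (1+i)^(−n)] / i = 29480 · 4.499325 = 132,640.0936

C$132,640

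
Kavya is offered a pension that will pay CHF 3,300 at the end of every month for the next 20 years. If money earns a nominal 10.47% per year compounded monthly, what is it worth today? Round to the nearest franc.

CHF 331,204

Periodic rate i = 0.1047/12 = 0.008725; n = 20 × 12 = 240 periods.
PV = 3300 × [1 − (1+0.008725)^(−240)] / 0.008725 = 3300 × 100.364774 = 331,203.7533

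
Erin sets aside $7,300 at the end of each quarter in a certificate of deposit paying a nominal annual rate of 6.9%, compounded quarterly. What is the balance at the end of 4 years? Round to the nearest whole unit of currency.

Periodic rate i = 0.069/4 = 0.01725; n = 4 × 4 = 16 periods.
FV = 7300 × [(1+0.01725)^16 − 1] / 0.01725 = 7300 × 18.246376 = 133,198.5468

$133,199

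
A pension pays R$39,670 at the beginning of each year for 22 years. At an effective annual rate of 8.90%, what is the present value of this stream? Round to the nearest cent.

R$411,015.11

PV = PMT · [1 − (1+i)^(−n)] / i × (1+i) = 39670 · 10.360855 = 411,015.1056
(annuity-due: payments at period start, so ×(1+i).)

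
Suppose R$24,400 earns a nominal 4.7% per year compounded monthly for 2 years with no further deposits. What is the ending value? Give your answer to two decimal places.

With 12 periods per year: i = 0.00391667, n = 24.
FV = PV·(1+i)^n = 24,400 × 1.098358 = 26,799.9368

R$26,799.94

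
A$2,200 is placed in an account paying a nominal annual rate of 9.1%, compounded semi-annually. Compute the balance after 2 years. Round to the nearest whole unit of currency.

i = 0.091/2 = 0.0455 per half-year; n = 2·2 = 4.
FV = 2,200 × (1 + 0.0455)^4 = 2,628.5657

A$2,629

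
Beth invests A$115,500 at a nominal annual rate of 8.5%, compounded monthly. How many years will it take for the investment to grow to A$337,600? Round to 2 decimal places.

Periodic rate i = 0.085/12 = 0.00708333.
(1+i)^n = 337600/115500 = 2.92294, so n = ln 2.92294 / ln 1.00708 = 151.9603 months
= 151.9603/12 years

12.66 years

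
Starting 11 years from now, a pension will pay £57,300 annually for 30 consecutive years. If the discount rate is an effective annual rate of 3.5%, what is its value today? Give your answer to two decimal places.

PV at t=10 (ordinary 30-year annuity): 57300 × a(30|0.035) = 57300 × 18.392045 = 1,053,864.2021
Discount back 10 years: 1,053,864.2021 × (1+0.035)^(−10) = 1,053,864.2021 × 0.708919 = 747,104.1599

£747,104.16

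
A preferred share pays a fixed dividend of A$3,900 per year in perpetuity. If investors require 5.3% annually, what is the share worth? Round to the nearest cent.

A$73,584.91

PV = C/r = 3900/0.053 = 73,584.9057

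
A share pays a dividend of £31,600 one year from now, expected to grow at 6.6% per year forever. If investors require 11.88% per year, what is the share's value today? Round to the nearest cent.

£598,484.85

PV = D₁/(r − g) = 31600/(0.1188 − 0.066) = 598,484.8485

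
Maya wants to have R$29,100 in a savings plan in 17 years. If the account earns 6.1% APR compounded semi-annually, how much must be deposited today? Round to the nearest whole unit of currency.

R$10,478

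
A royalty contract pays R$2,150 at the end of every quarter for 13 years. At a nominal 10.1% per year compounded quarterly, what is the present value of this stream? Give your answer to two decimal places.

R$61,866.07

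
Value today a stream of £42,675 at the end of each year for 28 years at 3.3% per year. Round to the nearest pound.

£772,166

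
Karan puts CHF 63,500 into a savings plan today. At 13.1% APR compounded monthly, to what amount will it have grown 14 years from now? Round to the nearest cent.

CHF 393,508.07

Periodic rate i = 0.131/12 = 0.0109167; n = 14 × 12 = 168 periods.
FV = PV·(1+i)^n = 63,500 × 6.196978 = 393,508.0740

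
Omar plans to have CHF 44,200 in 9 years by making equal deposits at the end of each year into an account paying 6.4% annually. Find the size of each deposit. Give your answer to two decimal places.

CHF 3,783.18

FV-annuity factor = 11.683301; PMT = 44200 / 11.683301 = 3,783.1774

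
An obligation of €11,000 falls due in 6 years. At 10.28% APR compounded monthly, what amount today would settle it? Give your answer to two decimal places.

Periodic rate i = 0.1028/12 = 0.00856667; n = 6 × 12 = 72 periods.
PV = 11,000 / (1 + 0.00856667)^72 = 11,000 / 1.848128 = 5,951.9699

€5,951.97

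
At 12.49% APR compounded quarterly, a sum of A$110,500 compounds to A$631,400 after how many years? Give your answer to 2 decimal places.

14.17 years

Periodic rate i = 0.1249/4 = 0.031225.
n = ln(631400/110500) / ln(1+0.031225) = ln(5.71403) / 0.030747 = 56.6852 quarters
= 56.6852/4 years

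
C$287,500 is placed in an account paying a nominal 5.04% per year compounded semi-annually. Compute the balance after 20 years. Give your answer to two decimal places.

C$778,003.86

With 2 periods per year: i = 0.0252, n = 40.
FV = 287,500 × (1 + 0.0252)^40 = 778,003.8561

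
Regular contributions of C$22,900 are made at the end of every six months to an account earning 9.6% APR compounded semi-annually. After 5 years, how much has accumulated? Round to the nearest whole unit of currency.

C$285,359

With 2 periods per year: i = 0.048, n = 10.
Accumulation factor s(10|0.048) = 12.461097; FV = 22900 × 12.461097 = 285,359.1223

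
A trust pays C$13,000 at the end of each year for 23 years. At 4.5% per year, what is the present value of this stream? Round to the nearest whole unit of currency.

PV = PMT · [1 − (1+i)^(−n)] / i = 13000 · 14.147775 = 183,921.0736

C$183,921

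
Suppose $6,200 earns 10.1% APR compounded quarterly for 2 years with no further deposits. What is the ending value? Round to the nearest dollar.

$7,569

Periodic rate i = 0.101/4 = 0.02525; n = 2 × 4 = 8 periods.
6,200 × (1+0.02525)^8 = 6,200 × 1.220782 = 7,568.8503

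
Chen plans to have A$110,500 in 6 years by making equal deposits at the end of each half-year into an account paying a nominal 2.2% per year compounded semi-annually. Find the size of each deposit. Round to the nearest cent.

A$8,664.43

Periodic rate i = 0.022/2 = 0.011; n = 6 × 2 = 12 periods.
PMT = 110500 / ( [(1+0.011)^12 − 1] / 0.011 ) = 110500 / 12.753291 = 8,664.4305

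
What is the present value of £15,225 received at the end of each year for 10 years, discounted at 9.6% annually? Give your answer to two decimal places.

Annuity factor a(10|0.096) = 6.251588; PV = 15225 × 6.251588 = 95,180.4248

£95,180.42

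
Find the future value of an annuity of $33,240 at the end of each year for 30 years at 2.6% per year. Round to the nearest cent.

Accumulation factor s(30|0.026) = 44.609086; FV = 33240 × 44.609086 = 1,482,806.0195

$1,482,806.02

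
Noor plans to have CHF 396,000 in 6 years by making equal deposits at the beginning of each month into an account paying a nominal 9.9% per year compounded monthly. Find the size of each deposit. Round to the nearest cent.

i = 0.099/12 = 0.00825 per month; n = 6·12 = 72.
FV-annuity factor × (1+i) = 98.602024; PMT = 396000 / 98.602024 = 4,016.1447

CHF 4,016.14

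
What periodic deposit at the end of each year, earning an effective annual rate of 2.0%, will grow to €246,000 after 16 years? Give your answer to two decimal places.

€13,197.93

PMT = 246000 / ( [(1+0.02)^16 − 1] / 0.02 ) = 246000 / 18.639285 = 13,197.9310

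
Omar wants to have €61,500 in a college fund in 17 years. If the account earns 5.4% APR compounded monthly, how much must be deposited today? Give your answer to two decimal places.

Periodic rate i = 0.054/12 = 0.0045; n = 17 × 12 = 204 periods.
PV = 61,500 / (1 + 0.0045)^204 = 61,500 / 2.499125 = 24,608.6129

€24,608.61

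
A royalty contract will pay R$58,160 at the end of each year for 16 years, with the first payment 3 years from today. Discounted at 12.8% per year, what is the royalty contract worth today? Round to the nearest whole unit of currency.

Value one period before first payment (t=2): 58160 × [1 − (1+0.128)^(−16)] / 0.128 = 58160 × 6.675280 = 388,234.2929
Discount back 2 years: 388,234.2929 × (1+0.128)^(−2) = 388,234.2929 × 0.785926 = 305,123.5263

R$305,124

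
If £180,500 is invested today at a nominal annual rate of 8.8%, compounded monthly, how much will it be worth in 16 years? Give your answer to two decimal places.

£734,061.79

With 12 periods per year: i = 0.00733333, n = 192.
180,500 × (1+0.00733333)^192 = 180,500 × 4.066824 = 734,061.7938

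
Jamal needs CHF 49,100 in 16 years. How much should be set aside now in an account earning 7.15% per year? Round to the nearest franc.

PV = 49,100 / (1 + 0.0715)^16 = 49,100 / 3.019081 = 16,263.2256

CHF 16,263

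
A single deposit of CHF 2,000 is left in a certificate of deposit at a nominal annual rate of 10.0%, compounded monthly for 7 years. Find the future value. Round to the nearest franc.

CHF 4,016

i = 0.1/12 = 0.00833333 per month; n = 7·12 = 84.
FV = PV·(1+i)^n = 2,000 × 2.007920 = 4,015.8403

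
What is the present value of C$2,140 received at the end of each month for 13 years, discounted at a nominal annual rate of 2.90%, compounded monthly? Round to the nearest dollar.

With 12 periods per year: i = 0.00241667, n = 156.
PV = PMT · [1 − (1+i)^(−n)] / i = 2140 · 129.836646 = 277,850.4223

C$277,850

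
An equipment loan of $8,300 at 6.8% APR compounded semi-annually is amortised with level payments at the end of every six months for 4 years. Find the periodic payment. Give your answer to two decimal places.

With 2 periods per year: i = 0.034, n = 8.
PMT = 8300 / ( [1 − (1+0.034)^(−8)] / 0.034 ) = 8300 / 6.902735 = 1,202.4219

$1,202.42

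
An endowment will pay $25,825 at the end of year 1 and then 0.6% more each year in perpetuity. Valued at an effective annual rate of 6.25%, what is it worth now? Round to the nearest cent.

$457,079.65

PV = D₁/(r − g) = 25825/(0.0625 − 0.006) = 457,079.6460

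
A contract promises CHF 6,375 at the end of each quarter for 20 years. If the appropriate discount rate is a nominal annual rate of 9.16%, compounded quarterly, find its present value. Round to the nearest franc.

CHF 232,886

With 4 periods per year: i = 0.0229, n = 80.
Annuity factor a(80|0.0229) = 36.531212; PV = 6375 × 36.531212 = 232,886.4773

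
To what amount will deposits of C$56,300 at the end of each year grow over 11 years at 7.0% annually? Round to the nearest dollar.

C$888,617

FV = 56300 × [(1+0.07)^11 − 1] / 0.07 = 56300 × 15.783599 = 888,616.6416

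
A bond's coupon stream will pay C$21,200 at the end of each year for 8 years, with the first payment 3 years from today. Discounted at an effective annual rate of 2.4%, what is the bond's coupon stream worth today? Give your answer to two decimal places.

C$145,585.18

Value one period before first payment (t=2): 21200 × [1 − (1+0.024)^(−8)] / 0.024 = 21200 × 7.200808 = 152,657.1256
PV₀ = 152,657.1256 / (1+0.024)^2 = 152,657.1256 / 1.048576 = 145,585.1799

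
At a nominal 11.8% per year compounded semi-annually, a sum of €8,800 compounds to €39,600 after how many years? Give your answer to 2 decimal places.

Periodic rate i = 0.118/2 = 0.059.
(1+i)^n = 39600/8800 = 4.50000, so n = ln 4.50000 / ln 1.059 = 26.2377 half-years
= 26.2377/2 years

13.12 years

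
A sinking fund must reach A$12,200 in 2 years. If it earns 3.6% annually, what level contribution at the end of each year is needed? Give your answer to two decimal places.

FV-annuity factor = 2.036000; PMT = 12200 / 2.036000 = 5,992.1415

A$5,992.14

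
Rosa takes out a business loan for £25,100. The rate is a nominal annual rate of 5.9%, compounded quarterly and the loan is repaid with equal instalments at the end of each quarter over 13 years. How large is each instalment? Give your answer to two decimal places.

£694.62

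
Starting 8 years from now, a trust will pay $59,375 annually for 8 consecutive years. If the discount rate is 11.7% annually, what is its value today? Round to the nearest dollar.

Value one period before first payment (t=7): 59375 × [1 − (1+0.117)^(−8)] / 0.117 = 59375 × 5.020144 = 298,071.0631
Discount back 7 years: 298,071.0631 × (1+0.117)^(−7) = 298,071.0631 × 0.460922 = 137,387.6214

$137,388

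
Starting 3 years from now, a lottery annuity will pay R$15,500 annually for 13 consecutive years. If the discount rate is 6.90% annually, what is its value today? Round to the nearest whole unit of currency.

R$114,006

Value one period before first payment (t=2): 15500 × [1 − (1+0.069)^(−13)] / 0.069 = 15500 × 8.405229 = 130,281.0472
PV₀ = 130,281.0472 / (1+0.069)^2 = 130,281.0472 / 1.142761 = 114,005.5070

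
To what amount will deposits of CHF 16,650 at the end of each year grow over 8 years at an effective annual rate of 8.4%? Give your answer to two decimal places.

FV = PMT · [(1+i)^n − 1] / i = 16650 · 10.791533 = 179,679.0294

CHF 179,679.03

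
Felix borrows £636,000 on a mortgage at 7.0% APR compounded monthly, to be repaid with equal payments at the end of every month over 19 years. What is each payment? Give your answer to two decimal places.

Periodic rate i = 0.07/12 = 0.00583333; n = 19 × 12 = 228 periods.
PMT = 636000 / ( [1 − (1+0.00583333)^(−228)] / 0.00583333 ) = 636000 / 125.914077 = 5,051.0635

£5,051.06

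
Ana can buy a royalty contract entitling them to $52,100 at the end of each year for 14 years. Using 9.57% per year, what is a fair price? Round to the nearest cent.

PV = PMT · [1 − (1+i)^(−n)] / i = 52100 · 7.542590 = 392,968.9433

$392,968.94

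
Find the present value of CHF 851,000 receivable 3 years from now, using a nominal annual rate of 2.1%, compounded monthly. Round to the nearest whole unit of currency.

CHF 799,085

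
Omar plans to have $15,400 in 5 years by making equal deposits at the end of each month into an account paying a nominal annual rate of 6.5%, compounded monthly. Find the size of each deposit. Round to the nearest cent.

With 12 periods per year: i = 0.00541667, n = 60.
PMT = 15400 / ( [(1+0.00541667)^60 − 1] / 0.00541667 ) = 15400 / 70.673968 = 217.9020

$217.90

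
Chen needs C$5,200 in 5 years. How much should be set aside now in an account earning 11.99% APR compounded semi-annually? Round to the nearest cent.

Periodic rate i = 0.1199/2 = 0.05995; n = 5 × 2 = 10 periods.
PV = FV·(1+i)^(−n) = 5,200 × 0.558658 = 2,905.0228

C$2,905.02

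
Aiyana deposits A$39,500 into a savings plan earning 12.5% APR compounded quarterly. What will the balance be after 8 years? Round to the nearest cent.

i = 0.125/4 = 0.03125 per quarter; n = 8·4 = 32.
FV = PV·(1+i)^n = 39,500 × 2.676990 = 105,741.1101

A$105,741.11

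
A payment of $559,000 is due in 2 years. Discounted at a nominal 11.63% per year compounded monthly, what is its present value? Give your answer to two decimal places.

$443,487.40

Periodic rate i = 0.1163/12 = 0.00969167; n = 2 × 12 = 24 periods.
Discount factor = (1+0.00969167)^(−24) = 0.793358; PV = 559,000 × 0.793358 = 443,487.3969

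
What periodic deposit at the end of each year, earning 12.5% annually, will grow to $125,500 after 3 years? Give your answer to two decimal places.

$37,013.82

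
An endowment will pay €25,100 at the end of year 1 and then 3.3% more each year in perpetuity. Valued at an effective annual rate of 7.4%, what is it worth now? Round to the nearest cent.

€612,195.12

PV = PMT / (i − g) = 25100 / (0.074 − 0.033) = 25100 / 0.041000 = 612,195.1220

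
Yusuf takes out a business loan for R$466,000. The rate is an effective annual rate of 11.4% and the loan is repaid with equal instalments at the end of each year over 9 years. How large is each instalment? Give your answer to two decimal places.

PMT = 466000 / ( [1 − (1+0.114)^(−9)] / 0.114 ) = 466000 / 5.452004 = 85,473.1642

R$85,473.16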